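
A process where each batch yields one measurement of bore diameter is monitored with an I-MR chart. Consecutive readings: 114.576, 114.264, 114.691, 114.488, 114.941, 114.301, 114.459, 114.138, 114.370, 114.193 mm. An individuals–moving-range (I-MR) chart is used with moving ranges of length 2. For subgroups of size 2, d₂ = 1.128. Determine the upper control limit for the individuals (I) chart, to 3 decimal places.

X̄ = (114.576 + 114.264 + 114.691 + 114.488 + 114.941 + 114.301 + 114.459 + 114.138 + 114.370 + 114.193) / 10 = 114.4421
Moving ranges: 0.312, 0.427, 0.203, 0.453, 0.640, 0.158, 0.321, 0.232, 0.177; M̄R̄ = 2.9230 / 9 = 0.3248
UCL = X̄ + 3·M̄R̄/d₂ = 114.4421 + 3 × 0.3248 / 1.128 = 115.3059

115.306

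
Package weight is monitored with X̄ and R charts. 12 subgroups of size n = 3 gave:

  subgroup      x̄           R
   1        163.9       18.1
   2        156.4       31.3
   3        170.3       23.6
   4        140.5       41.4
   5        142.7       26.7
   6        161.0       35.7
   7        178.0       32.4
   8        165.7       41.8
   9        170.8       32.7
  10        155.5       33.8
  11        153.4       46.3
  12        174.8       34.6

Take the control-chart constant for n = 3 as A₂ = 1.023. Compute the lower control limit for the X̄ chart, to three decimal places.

127.120

X̄̄ = (163.9 + 156.4 + 170.3 + 140.5 + 142.7 + 161.0 + 178.0 + 165.7 + 170.8 + 155.5 + 153.4 + 174.8) / 12 = 1933.0000 / 12 = 161.0833
R̄ = (18.1 + 31.3 + 23.6 + 41.4 + 26.7 + 35.7 + 32.4 + 41.8 + 32.7 + 33.8 + 46.3 + 34.6) / 12 = 398.4000 / 12 = 33.2000
LCL = X̄̄ − A₂·R̄ = 161.0833 − 1.023 × 33.2000 = 127.1197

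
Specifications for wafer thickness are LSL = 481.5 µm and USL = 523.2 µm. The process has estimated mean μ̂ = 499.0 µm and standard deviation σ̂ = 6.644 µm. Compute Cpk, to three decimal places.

0.878

Cpu = (USL − μ̂) / (3σ̂) = (523.2 − 499.0) / (3 × 6.644) = 1.2141; Cpl = (μ̂ − LSL) / (3σ̂) = (499.0 − 481.5) / (3 × 6.644) = 0.8780; Cpk = min(Cpu, Cpl) = 0.8780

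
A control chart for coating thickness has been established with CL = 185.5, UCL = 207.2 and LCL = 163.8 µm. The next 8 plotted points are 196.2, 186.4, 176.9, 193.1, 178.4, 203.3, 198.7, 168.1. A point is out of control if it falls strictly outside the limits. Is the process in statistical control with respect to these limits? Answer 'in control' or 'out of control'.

in control

All 8 points lie within [163.8, 207.2].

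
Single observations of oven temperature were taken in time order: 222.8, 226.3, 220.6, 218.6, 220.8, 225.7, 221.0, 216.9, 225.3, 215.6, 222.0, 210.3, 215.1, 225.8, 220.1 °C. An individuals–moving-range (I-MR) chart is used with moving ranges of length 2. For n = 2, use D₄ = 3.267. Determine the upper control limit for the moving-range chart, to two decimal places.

Moving ranges: 3.5, 5.7, 2.0, 2.2, 4.9, 4.7, 4.1, 8.4, 9.7, 6.4, 11.7, 4.8, 10.7, 5.7; M̄R̄ = 84.5000 / 14 = 6.0357
UCL_MR = D₄·M̄R̄ = 3.267 × 6.0357 = 19.7187

19.72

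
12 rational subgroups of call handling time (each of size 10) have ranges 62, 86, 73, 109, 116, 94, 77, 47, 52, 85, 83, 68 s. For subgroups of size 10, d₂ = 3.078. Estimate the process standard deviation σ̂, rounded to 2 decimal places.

25.77

R̄ = (62 + 86 + 73 + 109 + 116 + 94 + 77 + 47 + 52 + 85 + 83 + 68) / 12 = 79.3333
σ̂ = R̄ / d₂ = 79.3333 / 3.078 = 25.7743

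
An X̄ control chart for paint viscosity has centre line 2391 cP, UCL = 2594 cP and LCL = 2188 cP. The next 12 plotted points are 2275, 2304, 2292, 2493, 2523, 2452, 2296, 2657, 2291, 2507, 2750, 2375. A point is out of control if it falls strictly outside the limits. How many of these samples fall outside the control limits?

2

Compare each point to [2188, 2594]: sample 8 = 2657 > UCL; sample 11 = 2750 > UCL.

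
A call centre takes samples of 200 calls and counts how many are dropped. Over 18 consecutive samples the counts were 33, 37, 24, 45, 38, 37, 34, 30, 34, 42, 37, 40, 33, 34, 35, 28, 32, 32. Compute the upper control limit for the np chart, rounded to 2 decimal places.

p̄ = Σdᵢ / (k·n) = 625 / (18 × 200) = 0.17361
UCL = np̄ + 3·√(np̄(1−p̄)) = 34.7222 + 3 × √(34.7222×0.82639) = 34.7222 + 3 × 5.3567 = 50.7923

50.79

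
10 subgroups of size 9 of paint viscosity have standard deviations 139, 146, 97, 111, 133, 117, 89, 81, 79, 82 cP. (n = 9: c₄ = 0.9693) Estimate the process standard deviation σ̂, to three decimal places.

s̄ = (139 + 146 + 97 + 111 + 133 + 117 + 89 + 81 + 79 + 82) / 10 = 107.4000
σ̂ = s̄ / c₄ = 107.4000 / 0.9693 = 110.8016

110.802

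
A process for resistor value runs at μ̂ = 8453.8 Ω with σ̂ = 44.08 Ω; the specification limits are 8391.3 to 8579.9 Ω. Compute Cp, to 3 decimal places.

0.713

Cp = (USL − LSL) / (6σ̂) = (8579.9 − 8391.3) / (6 × 44.08) = 188.6000 / 264.4800 = 0.7131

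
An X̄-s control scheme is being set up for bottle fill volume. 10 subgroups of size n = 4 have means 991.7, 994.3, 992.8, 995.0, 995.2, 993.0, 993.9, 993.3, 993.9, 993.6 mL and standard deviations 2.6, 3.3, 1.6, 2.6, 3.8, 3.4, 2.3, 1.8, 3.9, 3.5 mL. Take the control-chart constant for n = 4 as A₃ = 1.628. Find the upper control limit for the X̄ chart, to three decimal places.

998.359

X̄̄ = (991.7 + 994.3 + 992.8 + 995.0 + 995.2 + 993.0 + 993.9 + 993.3 + 993.9 + 993.6) / 10 = 993.6700
s̄ = (2.6 + 3.3 + 1.6 + 2.6 + 3.8 + 3.4 + 2.3 + 1.8 + 3.9 + 3.5) / 10 = 2.8800
UCL = X̄̄ + A₃·s̄ = 993.6700 + 1.628 × 2.8800 = 998.3586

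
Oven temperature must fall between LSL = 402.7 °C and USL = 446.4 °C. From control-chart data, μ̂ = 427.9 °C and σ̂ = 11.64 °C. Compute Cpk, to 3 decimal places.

Cpu = (USL − μ̂) / (3σ̂) = (446.4 − 427.9) / (3 × 11.64) = 0.5298; Cpl = (μ̂ − LSL) / (3σ̂) = (427.9 − 402.7) / (3 × 11.64) = 0.7216; Cpk = min(Cpu, Cpl) = 0.5298

0.530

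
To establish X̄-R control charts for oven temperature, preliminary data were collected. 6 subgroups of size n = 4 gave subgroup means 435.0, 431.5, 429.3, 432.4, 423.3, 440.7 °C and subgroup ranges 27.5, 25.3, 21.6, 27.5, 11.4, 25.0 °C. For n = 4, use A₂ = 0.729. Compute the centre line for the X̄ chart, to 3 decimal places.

432.033

X̄̄ = (435.0 + 431.5 + 429.3 + 432.4 + 423.3 + 440.7) / 6 = 2592.2000 / 6 = 432.0333
CL = X̄̄ = 432.0333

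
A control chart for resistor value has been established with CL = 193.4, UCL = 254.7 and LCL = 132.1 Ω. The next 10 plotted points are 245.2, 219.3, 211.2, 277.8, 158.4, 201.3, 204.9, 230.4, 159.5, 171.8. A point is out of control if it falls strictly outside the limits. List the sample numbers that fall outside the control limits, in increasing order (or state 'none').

Compare each point to [132.1, 254.7]: sample 4 = 277.8 > UCL.

4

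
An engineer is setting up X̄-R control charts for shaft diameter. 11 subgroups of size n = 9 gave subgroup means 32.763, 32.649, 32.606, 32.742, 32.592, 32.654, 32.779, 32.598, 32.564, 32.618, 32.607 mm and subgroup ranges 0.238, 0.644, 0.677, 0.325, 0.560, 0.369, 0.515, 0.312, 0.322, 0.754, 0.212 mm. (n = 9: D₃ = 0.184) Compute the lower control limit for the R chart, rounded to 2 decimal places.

0.08

R̄ = (0.238 + 0.644 + 0.677 + 0.325 + 0.560 + 0.369 + 0.515 + 0.312 + 0.322 + 0.754 + 0.212) / 11 = 4.9280 / 11 = 0.4480
LCL_R = D₃·R̄ = 0.184 × 0.4480 = 0.0824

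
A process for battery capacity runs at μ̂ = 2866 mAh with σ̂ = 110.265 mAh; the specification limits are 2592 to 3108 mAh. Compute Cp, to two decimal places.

0.78

Cp = (USL − LSL) / (6σ̂) = (3108 − 2592) / (6 × 110.265) = 516.0000 / 661.5900 = 0.7799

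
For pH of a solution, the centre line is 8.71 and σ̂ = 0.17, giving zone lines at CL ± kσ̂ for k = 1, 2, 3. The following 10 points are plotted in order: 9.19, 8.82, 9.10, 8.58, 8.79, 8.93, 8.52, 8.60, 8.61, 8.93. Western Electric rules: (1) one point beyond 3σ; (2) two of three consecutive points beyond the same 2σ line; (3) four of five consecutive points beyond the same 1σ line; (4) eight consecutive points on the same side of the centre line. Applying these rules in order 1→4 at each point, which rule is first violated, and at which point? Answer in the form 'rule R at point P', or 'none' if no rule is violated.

rule 2 at point 3

Zone of each point (C = within 1σ̂, B = 1σ̂–2σ̂, A = 2σ̂–3σ̂, * = beyond 3σ̂; sign = side of CL): 1:+A, 2:+C, 3:+A, 4:-C, 5:+C, 6:+B, 7:-B, 8:-C, 9:-C, 10:+B
Rule 2 (two of three consecutive points beyond the same 2σ limit) is satisfied at point 3.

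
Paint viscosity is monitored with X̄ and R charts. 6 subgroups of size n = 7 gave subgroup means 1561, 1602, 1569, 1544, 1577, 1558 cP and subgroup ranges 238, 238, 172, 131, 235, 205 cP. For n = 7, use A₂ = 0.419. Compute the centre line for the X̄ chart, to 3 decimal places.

X̄̄ = (1561 + 1602 + 1569 + 1544 + 1577 + 1558) / 6 = 9411.0000 / 6 = 1568.5000
CL = X̄̄ = 1568.5000

1568.500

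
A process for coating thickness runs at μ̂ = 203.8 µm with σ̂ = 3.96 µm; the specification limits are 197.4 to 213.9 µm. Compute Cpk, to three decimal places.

Cpu = (USL − μ̂) / (3σ̂) = (213.9 − 203.8) / (3 × 3.96) = 0.8502; Cpl = (μ̂ − LSL) / (3σ̂) = (203.8 − 197.4) / (3 × 3.96) = 0.5387; Cpk = min(Cpu, Cpl) = 0.5387

0.539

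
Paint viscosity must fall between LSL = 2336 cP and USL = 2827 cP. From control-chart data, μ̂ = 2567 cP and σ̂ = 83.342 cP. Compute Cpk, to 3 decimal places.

Cpu = (USL − μ̂) / (3σ̂) = (2827 − 2567) / (3 × 83.342) = 1.0399; Cpl = (μ̂ − LSL) / (3σ̂) = (2567 − 2336) / (3 × 83.342) = 0.9239; Cpk = min(Cpu, Cpl) = 0.9239

0.924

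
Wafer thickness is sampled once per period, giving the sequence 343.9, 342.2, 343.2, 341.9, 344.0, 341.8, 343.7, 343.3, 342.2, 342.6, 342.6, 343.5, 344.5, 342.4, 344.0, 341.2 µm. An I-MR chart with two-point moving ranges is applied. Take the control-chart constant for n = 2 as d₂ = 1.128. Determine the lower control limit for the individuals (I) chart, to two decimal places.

X̄ = (343.9 + 342.2 + 343.2 + 341.9 + 344.0 + 341.8 + 343.7 + 343.3 + 342.2 + 342.6 + 342.6 + 343.5 + 344.5 + 342.4 + 344.0 + 341.2) / 16 = 342.9375
Moving ranges: 1.7, 1.0, 1.3, 2.1, 2.2, 1.9, 0.4, 1.1, 0.4, 0.0, 0.9, 1.0, 2.1, 1.6, 2.8; M̄R̄ = 20.5000 / 15 = 1.3667
LCL = X̄ − 3·M̄R̄/d₂ = 342.9375 − 3 × 1.3667 / 1.128 = 339.3027

339.30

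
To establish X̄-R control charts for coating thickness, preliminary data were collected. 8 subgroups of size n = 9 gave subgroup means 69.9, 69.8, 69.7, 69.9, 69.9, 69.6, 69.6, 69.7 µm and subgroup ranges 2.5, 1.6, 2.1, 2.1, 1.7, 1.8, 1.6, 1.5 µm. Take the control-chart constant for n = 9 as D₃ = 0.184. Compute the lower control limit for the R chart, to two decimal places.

0.34

R̄ = (2.5 + 1.6 + 2.1 + 2.1 + 1.7 + 1.8 + 1.6 + 1.5) / 8 = 14.9000 / 8 = 1.8625
LCL_R = D₃·R̄ = 0.184 × 1.8625 = 0.3427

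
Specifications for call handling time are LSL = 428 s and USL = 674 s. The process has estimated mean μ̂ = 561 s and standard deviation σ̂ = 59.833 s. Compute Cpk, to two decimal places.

Cpu = (USL − μ̂) / (3σ̂) = (674 − 561) / (3 × 59.833) = 0.6295; Cpl = (μ̂ − LSL) / (3σ̂) = (561 − 428) / (3 × 59.833) = 0.7410; Cpk = min(Cpu, Cpl) = 0.6295

0.63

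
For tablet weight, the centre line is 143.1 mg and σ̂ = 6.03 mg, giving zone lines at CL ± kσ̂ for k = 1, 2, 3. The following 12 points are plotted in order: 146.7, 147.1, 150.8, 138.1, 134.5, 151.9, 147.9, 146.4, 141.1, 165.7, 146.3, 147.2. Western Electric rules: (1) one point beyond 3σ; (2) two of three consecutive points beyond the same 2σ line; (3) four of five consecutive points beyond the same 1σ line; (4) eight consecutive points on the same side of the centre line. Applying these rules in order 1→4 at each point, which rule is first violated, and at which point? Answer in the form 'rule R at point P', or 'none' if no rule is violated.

rule 1 at point 10

Zone of each point (C = within 1σ̂, B = 1σ̂–2σ̂, A = 2σ̂–3σ̂, * = beyond 3σ̂; sign = side of CL): 1:+C, 2:+C, 3:+B, 4:-C, 5:-B, 6:+B, 7:+C, 8:+C, 9:-C, 10:+*, 11:+C, 12:+C
Rule 1 (one point beyond the 3σ limits) is satisfied at point 10.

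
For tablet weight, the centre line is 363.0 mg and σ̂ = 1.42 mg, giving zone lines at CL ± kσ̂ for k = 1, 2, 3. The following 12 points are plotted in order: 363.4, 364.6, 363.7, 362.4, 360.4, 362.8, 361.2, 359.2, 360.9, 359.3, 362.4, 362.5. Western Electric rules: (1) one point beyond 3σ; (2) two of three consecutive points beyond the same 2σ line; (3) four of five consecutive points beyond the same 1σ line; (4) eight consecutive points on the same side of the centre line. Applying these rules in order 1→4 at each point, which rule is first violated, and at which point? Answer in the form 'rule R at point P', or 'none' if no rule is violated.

rule 3 at point 9

Zone of each point (C = within 1σ̂, B = 1σ̂–2σ̂, A = 2σ̂–3σ̂, * = beyond 3σ̂; sign = side of CL): 1:+C, 2:+B, 3:+C, 4:-C, 5:-B, 6:-C, 7:-B, 8:-A, 9:-B, 10:-A, 11:-C, 12:-C
Rule 3 (four of five consecutive points beyond the same 1σ limit) is satisfied at point 9.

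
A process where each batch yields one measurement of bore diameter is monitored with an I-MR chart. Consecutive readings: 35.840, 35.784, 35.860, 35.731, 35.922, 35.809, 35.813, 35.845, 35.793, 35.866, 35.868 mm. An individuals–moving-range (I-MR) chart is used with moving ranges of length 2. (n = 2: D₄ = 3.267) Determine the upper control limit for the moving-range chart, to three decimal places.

0.238

Moving ranges: 0.056, 0.076, 0.129, 0.191, 0.113, 0.004, 0.032, 0.052, 0.073, 0.002; M̄R̄ = 0.7280 / 10 = 0.0728
UCL_MR = D₄·M̄R̄ = 3.267 × 0.0728 = 0.2378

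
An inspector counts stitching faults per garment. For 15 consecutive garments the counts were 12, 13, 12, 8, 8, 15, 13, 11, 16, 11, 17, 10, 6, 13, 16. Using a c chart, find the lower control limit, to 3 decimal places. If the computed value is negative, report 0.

c̄ = (12 + 13 + 12 + 8 + 8 + 15 + 13 + 11 + 16 + 11 + 17 + 10 + 6 + 13 + 16) / 15 = 181 / 15 = 12.0667
LCL = c̄ − 3√c̄ = 12.0667 − 3 × 3.4737 = 1.6455

1.646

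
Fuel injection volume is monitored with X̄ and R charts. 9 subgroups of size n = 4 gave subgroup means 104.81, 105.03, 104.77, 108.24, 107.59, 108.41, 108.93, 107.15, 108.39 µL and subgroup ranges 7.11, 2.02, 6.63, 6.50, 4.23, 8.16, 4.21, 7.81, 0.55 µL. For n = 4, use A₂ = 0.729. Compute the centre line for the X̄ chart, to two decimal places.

X̄̄ = (104.81 + 105.03 + 104.77 + 108.24 + 107.59 + 108.41 + 108.93 + 107.15 + 108.39) / 9 = 963.3200 / 9 = 107.0356
CL = X̄̄ = 107.0356

107.04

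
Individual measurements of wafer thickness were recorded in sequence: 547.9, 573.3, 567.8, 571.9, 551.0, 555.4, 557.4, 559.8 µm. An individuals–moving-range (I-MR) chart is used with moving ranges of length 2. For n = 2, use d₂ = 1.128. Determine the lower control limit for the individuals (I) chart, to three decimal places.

535.980

X̄ = (547.9 + 573.3 + 567.8 + 571.9 + 551.0 + 555.4 + 557.4 + 559.8) / 8 = 560.5625
Moving ranges: 25.4, 5.5, 4.1, 20.9, 4.4, 2.0, 2.4; M̄R̄ = 64.7000 / 7 = 9.2429
LCL = X̄ − 3·M̄R̄/d₂ = 560.5625 − 3 × 9.2429 / 1.128 = 535.9804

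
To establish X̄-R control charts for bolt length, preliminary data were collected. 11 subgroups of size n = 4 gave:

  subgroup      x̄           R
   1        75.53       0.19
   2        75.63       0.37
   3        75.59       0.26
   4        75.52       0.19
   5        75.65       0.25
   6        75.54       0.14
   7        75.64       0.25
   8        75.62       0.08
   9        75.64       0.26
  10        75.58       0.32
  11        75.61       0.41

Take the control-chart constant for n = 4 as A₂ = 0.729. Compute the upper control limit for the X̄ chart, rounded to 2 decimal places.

75.78

X̄̄ = (75.53 + 75.63 + 75.59 + 75.52 + 75.65 + 75.54 + 75.64 + 75.62 + 75.64 + 75.58 + 75.61) / 11 = 831.5500 / 11 = 75.5955
R̄ = (0.19 + 0.37 + 0.26 + 0.19 + 0.25 + 0.14 + 0.25 + 0.08 + 0.26 + 0.32 + 0.41) / 11 = 2.7200 / 11 = 0.2473
UCL = X̄̄ + A₂·R̄ = 75.5955 + 0.729 × 0.2473 = 75.7757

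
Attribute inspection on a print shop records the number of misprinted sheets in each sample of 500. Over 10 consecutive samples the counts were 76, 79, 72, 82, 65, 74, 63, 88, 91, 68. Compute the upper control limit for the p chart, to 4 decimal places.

0.1997

p̄ = Σdᵢ / (k·n) = 758 / (10 × 500) = 0.15160
UCL = p̄ + 3·√(p̄(1−p̄)/n) = 0.15160 + 3 × √(0.15160×0.84840/500) = 0.15160 + 3 × 0.01604 = 0.19972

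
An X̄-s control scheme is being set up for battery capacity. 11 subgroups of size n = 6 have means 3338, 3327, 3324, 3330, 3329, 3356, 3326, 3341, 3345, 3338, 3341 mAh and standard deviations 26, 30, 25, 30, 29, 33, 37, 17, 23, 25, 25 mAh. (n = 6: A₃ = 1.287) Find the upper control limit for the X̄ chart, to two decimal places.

3371.01

X̄̄ = (3338 + 3327 + 3324 + 3330 + 3329 + 3356 + 3326 + 3341 + 3345 + 3338 + 3341) / 11 = 3335.9091
s̄ = (26 + 30 + 25 + 30 + 29 + 33 + 37 + 17 + 23 + 25 + 25) / 11 = 27.2727
UCL = X̄̄ + A₃·s̄ = 3335.9091 + 1.287 × 27.2727 = 3371.0091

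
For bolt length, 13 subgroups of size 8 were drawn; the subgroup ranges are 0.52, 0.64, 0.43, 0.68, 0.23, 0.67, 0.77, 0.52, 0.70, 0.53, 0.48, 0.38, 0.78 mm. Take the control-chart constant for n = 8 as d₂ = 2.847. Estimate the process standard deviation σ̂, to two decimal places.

R̄ = (0.52 + 0.64 + 0.43 + 0.68 + 0.23 + 0.67 + 0.77 + 0.52 + 0.70 + 0.53 + 0.48 + 0.38 + 0.78) / 13 = 0.5638
σ̂ = R̄ / d₂ = 0.5638 / 2.847 = 0.1980

0.20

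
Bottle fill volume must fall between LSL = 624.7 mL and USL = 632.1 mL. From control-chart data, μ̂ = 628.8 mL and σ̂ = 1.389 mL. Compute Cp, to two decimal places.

Cp = (USL − LSL) / (6σ̂) = (632.1 − 624.7) / (6 × 1.389) = 7.4000 / 8.3340 = 0.8879

0.89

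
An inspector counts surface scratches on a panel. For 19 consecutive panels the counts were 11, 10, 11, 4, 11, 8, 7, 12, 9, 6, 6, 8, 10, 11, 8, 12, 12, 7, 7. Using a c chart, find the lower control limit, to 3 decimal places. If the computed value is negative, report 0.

0.000

c̄ = (11 + 10 + 11 + 4 + 11 + 8 + 7 + 12 + 9 + 6 + 6 + 8 + 10 + 11 + 8 + 12 + 12 + 7 + 7) / 19 = 170 / 19 = 8.9474
LCL = c̄ − 3√c̄ = 8.9474 − 3 × 2.9912 = -0.0263 → 0 (cannot be negative)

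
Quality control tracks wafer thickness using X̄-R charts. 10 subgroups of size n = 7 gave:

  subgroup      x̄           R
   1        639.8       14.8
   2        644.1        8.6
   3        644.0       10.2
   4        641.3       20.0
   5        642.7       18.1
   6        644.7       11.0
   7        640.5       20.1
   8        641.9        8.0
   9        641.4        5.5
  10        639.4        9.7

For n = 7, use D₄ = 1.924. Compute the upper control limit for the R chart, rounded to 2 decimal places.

R̄ = (14.8 + 8.6 + 10.2 + 20.0 + 18.1 + 11.0 + 20.1 + 8.0 + 5.5 + 9.7) / 10 = 126.0000 / 10 = 12.6000
UCL_R = D₄·R̄ = 1.924 × 12.6000 = 24.2424

24.24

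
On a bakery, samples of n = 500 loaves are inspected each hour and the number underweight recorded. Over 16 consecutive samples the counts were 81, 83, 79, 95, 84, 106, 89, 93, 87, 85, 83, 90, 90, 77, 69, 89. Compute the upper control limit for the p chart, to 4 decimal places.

p̄ = Σdᵢ / (k·n) = 1380 / (16 × 500) = 0.17250
UCL = p̄ + 3·√(p̄(1−p̄)/n) = 0.17250 + 3 × √(0.17250×0.82750/500) = 0.17250 + 3 × 0.01690 = 0.22319

0.2232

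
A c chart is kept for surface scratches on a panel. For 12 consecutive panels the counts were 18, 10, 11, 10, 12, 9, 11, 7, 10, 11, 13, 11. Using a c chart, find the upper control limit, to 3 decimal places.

21.071

c̄ = (18 + 10 + 11 + 10 + 12 + 9 + 11 + 7 + 10 + 11 + 13 + 11) / 12 = 133 / 12 = 11.0833
UCL = c̄ + 3√c̄ = 11.0833 + 3 × √11.0833 = 11.0833 + 3 × 3.3292 = 21.0708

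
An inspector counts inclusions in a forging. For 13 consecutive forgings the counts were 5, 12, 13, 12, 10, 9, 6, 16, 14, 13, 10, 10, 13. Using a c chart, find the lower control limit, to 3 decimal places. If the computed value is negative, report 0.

c̄ = (5 + 12 + 13 + 12 + 10 + 9 + 6 + 16 + 14 + 13 + 10 + 10 + 13) / 13 = 143 / 13 = 11.0000
LCL = c̄ − 3√c̄ = 11.0000 − 3 × 3.3166 = 1.0501

1.050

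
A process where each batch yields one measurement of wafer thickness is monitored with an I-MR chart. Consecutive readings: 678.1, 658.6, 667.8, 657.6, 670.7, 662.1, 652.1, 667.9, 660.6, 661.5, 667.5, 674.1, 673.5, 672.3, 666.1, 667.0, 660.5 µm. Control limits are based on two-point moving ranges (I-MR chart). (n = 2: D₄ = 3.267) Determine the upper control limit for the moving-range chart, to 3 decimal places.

25.033

Moving ranges: 19.5, 9.2, 10.2, 13.1, 8.6, 10.0, 15.8, 7.3, 0.9, 6.0, 6.6, 0.6, 1.2, 6.2, 0.9, 6.5; M̄R̄ = 122.6000 / 16 = 7.6625
UCL_MR = D₄·M̄R̄ = 3.267 × 7.6625 = 25.0334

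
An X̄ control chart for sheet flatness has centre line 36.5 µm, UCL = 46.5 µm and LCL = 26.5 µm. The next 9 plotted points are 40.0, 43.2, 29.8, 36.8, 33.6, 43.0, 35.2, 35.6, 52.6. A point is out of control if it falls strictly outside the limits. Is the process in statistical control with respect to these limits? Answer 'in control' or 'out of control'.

Compare each point to [26.5, 46.5]: sample 9 = 52.6 > UCL.

out of control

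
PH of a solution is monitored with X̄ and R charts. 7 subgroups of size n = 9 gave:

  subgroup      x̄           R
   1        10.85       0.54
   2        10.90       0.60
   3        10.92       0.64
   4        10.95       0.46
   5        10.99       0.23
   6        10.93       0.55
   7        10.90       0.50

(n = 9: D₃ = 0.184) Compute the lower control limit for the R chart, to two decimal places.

0.09

R̄ = (0.54 + 0.60 + 0.64 + 0.46 + 0.23 + 0.55 + 0.50) / 7 = 3.5200 / 7 = 0.5029
LCL_R = D₃·R̄ = 0.184 × 0.5029 = 0.0925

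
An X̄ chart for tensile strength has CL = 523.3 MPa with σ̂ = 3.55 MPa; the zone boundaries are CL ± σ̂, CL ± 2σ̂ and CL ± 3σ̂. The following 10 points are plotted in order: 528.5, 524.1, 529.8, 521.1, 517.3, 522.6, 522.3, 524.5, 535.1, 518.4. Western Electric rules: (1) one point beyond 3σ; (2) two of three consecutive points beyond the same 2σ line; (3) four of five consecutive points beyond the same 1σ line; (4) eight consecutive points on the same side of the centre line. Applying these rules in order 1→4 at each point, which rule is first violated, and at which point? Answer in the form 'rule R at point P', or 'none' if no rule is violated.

rule 1 at point 9

Zone of each point (C = within 1σ̂, B = 1σ̂–2σ̂, A = 2σ̂–3σ̂, * = beyond 3σ̂; sign = side of CL): 1:+B, 2:+C, 3:+B, 4:-C, 5:-B, 6:-C, 7:-C, 8:+C, 9:+*, 10:-B
Rule 1 (one point beyond the 3σ limits) is satisfied at point 9.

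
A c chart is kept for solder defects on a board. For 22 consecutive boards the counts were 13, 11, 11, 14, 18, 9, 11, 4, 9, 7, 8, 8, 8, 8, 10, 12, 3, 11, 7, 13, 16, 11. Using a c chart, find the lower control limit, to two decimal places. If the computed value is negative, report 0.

c̄ = (13 + 11 + 11 + 14 + 18 + 9 + 11 + 4 + 9 + 7 + 8 + 8 + 8 + 8 + 10 + 12 + 3 + 11 + 7 + 13 + 16 + 11) / 22 = 222 / 22 = 10.0909
LCL = c̄ − 3√c̄ = 10.0909 − 3 × 3.1766 = 0.5611

0.56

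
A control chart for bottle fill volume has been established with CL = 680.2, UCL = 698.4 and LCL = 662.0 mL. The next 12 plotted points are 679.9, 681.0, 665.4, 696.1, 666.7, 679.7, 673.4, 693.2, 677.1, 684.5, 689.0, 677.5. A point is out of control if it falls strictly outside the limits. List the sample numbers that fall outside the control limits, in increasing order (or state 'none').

All 12 points lie within [662.0, 698.4].

none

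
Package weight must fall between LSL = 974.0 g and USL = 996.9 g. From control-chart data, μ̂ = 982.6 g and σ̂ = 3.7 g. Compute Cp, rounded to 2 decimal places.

Cp = (USL − LSL) / (6σ̂) = (996.9 − 974.0) / (6 × 3.7) = 22.9000 / 22.2000 = 1.0315

1.03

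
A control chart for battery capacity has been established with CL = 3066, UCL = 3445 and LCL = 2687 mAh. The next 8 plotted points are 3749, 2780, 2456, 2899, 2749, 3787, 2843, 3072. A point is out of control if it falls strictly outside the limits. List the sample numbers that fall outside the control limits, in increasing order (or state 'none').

1, 3, 6

Compare each point to [2687, 3445]: sample 1 = 3749 > UCL; sample 3 = 2456 < LCL; sample 6 = 3787 > UCL.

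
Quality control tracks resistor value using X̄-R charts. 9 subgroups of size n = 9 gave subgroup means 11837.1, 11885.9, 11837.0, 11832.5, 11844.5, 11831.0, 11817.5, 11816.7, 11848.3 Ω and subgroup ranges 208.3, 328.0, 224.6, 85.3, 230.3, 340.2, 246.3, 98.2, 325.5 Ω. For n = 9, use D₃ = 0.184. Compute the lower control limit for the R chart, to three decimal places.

42.661

R̄ = (208.3 + 328.0 + 224.6 + 85.3 + 230.3 + 340.2 + 246.3 + 98.2 + 325.5) / 9 = 2086.7000 / 9 = 231.8556
LCL_R = D₃·R̄ = 0.184 × 231.8556 = 42.6614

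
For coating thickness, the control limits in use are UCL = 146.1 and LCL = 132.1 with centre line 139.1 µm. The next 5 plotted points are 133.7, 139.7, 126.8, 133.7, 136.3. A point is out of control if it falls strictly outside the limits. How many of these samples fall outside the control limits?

Compare each point to [132.1, 146.1]: sample 3 = 126.8 < LCL.

1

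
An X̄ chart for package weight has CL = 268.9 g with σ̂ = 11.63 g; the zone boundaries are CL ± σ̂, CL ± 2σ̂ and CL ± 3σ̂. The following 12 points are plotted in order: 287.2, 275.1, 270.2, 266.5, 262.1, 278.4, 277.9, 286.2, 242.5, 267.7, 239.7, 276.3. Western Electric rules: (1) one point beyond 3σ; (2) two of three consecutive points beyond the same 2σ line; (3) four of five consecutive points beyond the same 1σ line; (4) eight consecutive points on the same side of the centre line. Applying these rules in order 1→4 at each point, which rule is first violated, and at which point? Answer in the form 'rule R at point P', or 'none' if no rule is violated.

rule 2 at point 11

Zone of each point (C = within 1σ̂, B = 1σ̂–2σ̂, A = 2σ̂–3σ̂, * = beyond 3σ̂; sign = side of CL): 1:+B, 2:+C, 3:+C, 4:-C, 5:-C, 6:+C, 7:+C, 8:+B, 9:-A, 10:-C, 11:-A, 12:+C
Rule 2 (two of three consecutive points beyond the same 2σ limit) is satisfied at point 11.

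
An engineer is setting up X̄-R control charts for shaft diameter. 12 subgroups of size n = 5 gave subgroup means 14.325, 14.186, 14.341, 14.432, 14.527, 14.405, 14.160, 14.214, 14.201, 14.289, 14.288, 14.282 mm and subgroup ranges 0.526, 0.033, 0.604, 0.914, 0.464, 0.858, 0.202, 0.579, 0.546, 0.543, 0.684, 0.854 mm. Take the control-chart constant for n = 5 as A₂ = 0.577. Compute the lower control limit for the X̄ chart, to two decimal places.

X̄̄ = (14.325 + 14.186 + 14.341 + 14.432 + 14.527 + 14.405 + 14.160 + 14.214 + 14.201 + 14.289 + 14.288 + 14.282) / 12 = 171.6500 / 12 = 14.3042
R̄ = (0.526 + 0.033 + 0.604 + 0.914 + 0.464 + 0.858 + 0.202 + 0.579 + 0.546 + 0.543 + 0.684 + 0.854) / 12 = 6.8070 / 12 = 0.5673
LCL = X̄̄ − A₂·R̄ = 14.3042 − 0.577 × 0.5673 = 13.9769

13.98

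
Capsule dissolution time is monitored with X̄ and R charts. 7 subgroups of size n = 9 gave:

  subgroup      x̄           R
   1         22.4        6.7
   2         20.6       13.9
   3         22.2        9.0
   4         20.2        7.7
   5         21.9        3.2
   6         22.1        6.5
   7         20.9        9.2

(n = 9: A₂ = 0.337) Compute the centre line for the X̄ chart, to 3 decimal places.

X̄̄ = (22.4 + 20.6 + 22.2 + 20.2 + 21.9 + 22.1 + 20.9) / 7 = 150.3000 / 7 = 21.4714
CL = X̄̄ = 21.4714

21.471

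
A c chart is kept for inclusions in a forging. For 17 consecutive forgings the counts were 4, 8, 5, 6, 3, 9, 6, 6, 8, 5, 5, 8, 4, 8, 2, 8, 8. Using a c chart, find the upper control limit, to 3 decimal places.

13.443

c̄ = (4 + 8 + 5 + 6 + 3 + 9 + 6 + 6 + 8 + 5 + 5 + 8 + 4 + 8 + 2 + 8 + 8) / 17 = 103 / 17 = 6.0588
UCL = c̄ + 3√c̄ = 6.0588 + 3 × √6.0588 = 6.0588 + 3 × 2.4615 = 13.4432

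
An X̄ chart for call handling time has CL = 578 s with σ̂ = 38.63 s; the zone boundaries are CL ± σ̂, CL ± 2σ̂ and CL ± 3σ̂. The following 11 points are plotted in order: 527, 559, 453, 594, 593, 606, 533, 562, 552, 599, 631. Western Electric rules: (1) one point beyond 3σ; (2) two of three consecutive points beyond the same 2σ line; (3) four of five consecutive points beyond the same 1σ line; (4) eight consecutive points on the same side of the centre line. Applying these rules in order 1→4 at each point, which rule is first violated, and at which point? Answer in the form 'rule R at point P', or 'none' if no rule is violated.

rule 1 at point 3

Zone of each point (C = within 1σ̂, B = 1σ̂–2σ̂, A = 2σ̂–3σ̂, * = beyond 3σ̂; sign = side of CL): 1:-B, 2:-C, 3:-*, 4:+C, 5:+C, 6:+C, 7:-B, 8:-C, 9:-C, 10:+C, 11:+B
Rule 1 (one point beyond the 3σ limits) is satisfied at point 3.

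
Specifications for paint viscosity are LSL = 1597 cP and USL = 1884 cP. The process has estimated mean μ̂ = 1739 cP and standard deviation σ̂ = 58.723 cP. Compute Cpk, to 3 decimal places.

Cpu = (USL − μ̂) / (3σ̂) = (1884 − 1739) / (3 × 58.723) = 0.8231; Cpl = (μ̂ − LSL) / (3σ̂) = (1739 − 1597) / (3 × 58.723) = 0.8060; Cpk = min(Cpu, Cpl) = 0.8060

0.806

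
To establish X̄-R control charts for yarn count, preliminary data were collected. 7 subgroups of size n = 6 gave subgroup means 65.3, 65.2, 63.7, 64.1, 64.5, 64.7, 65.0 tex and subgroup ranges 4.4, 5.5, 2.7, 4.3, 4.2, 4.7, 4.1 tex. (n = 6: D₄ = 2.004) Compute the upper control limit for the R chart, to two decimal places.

8.56

R̄ = (4.4 + 5.5 + 2.7 + 4.3 + 4.2 + 4.7 + 4.1) / 7 = 29.9000 / 7 = 4.2714
UCL_R = D₄·R̄ = 2.004 × 4.2714 = 8.5599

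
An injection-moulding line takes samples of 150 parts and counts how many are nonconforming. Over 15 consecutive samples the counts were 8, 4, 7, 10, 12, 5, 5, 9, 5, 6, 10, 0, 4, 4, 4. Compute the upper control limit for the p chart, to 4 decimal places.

p̄ = Σdᵢ / (k·n) = 93 / (15 × 150) = 0.04133
UCL = p̄ + 3·√(p̄(1−p̄)/n) = 0.04133 + 3 × √(0.04133×0.95867/150) = 0.04133 + 3 × 0.01625 = 0.09009

0.0901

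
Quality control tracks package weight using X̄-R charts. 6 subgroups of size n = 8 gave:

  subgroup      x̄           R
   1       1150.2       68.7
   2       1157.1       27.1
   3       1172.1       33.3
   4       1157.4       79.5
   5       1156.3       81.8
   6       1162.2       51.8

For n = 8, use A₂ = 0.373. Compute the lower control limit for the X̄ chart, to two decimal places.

X̄̄ = (1150.2 + 1157.1 + 1172.1 + 1157.4 + 1156.3 + 1162.2) / 6 = 6955.3000 / 6 = 1159.2167
R̄ = (68.7 + 27.1 + 33.3 + 79.5 + 81.8 + 51.8) / 6 = 342.2000 / 6 = 57.0333
LCL = X̄̄ − A₂·R̄ = 1159.2167 − 0.373 × 57.0333 = 1137.9432

1137.94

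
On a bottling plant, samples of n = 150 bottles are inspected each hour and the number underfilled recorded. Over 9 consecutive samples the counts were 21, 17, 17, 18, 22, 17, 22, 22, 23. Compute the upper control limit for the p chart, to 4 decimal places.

0.2157

p̄ = Σdᵢ / (k·n) = 179 / (9 × 150) = 0.13259
UCL = p̄ + 3·√(p̄(1−p̄)/n) = 0.13259 + 3 × √(0.13259×0.86741/150) = 0.13259 + 3 × 0.02769 = 0.21566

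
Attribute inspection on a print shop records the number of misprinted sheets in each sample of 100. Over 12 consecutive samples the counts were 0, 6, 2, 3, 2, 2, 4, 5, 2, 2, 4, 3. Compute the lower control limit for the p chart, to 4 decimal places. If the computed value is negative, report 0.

p̄ = Σdᵢ / (k·n) = 35 / (12 × 100) = 0.02917
LCL = p̄ − 3·√(p̄(1−p̄)/n) = 0.02917 − 3 × 0.01683 = -0.02132 → 0 (negative, so LCL = 0)

0.0000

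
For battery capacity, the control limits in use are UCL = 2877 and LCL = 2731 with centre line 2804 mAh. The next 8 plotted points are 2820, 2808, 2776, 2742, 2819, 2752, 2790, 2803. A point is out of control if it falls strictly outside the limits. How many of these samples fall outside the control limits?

All 8 points lie within [2731, 2877].

0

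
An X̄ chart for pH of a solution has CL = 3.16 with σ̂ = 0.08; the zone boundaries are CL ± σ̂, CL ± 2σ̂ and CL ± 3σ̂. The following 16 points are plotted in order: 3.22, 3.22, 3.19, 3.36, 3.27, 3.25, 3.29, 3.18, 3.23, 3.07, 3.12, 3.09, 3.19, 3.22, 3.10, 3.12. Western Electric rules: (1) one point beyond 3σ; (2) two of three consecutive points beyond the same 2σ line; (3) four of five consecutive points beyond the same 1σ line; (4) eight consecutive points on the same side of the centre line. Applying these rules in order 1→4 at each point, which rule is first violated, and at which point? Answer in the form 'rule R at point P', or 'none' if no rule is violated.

Zone of each point (C = within 1σ̂, B = 1σ̂–2σ̂, A = 2σ̂–3σ̂, * = beyond 3σ̂; sign = side of CL): 1:+C, 2:+C, 3:+C, 4:+A, 5:+B, 6:+B, 7:+B, 8:+C, 9:+C, 10:-B, 11:-C, 12:-C, 13:+C, 14:+C, 15:-C, 16:-C
Rule 3 (four of five consecutive points beyond the same 1σ limit) is satisfied at point 7.

rule 3 at point 7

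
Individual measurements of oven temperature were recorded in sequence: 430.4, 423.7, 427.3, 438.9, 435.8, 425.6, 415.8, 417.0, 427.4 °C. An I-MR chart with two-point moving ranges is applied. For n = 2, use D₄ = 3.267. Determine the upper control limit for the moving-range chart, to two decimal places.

23.11

Moving ranges: 6.7, 3.6, 11.6, 3.1, 10.2, 9.8, 1.2, 10.4; M̄R̄ = 56.6000 / 8 = 7.0750
UCL_MR = D₄·M̄R̄ = 3.267 × 7.0750 = 23.1140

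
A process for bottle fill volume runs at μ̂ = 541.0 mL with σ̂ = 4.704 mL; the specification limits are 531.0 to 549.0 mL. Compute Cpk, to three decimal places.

0.567

Cpu = (USL − μ̂) / (3σ̂) = (549.0 − 541.0) / (3 × 4.704) = 0.5669; Cpl = (μ̂ − LSL) / (3σ̂) = (541.0 − 531.0) / (3 × 4.704) = 0.7086; Cpk = min(Cpu, Cpl) = 0.5669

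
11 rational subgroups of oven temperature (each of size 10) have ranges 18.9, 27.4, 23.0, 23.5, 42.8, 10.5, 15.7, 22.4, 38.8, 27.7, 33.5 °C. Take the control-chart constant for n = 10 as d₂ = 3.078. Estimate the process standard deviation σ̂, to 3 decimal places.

8.394

R̄ = (18.9 + 27.4 + 23.0 + 23.5 + 42.8 + 10.5 + 15.7 + 22.4 + 38.8 + 27.7 + 33.5) / 11 = 25.8364
σ̂ = R̄ / d₂ = 25.8364 / 3.078 = 8.3939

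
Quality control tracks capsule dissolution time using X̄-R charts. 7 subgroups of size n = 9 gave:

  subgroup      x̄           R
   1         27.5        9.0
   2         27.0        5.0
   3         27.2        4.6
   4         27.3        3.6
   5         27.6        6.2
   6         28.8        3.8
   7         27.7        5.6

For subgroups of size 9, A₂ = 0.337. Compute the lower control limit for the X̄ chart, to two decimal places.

X̄̄ = (27.5 + 27.0 + 27.2 + 27.3 + 27.6 + 28.8 + 27.7) / 7 = 193.1000 / 7 = 27.5857
R̄ = (9.0 + 5.0 + 4.6 + 3.6 + 6.2 + 3.8 + 5.6) / 7 = 37.8000 / 7 = 5.4000
LCL = X̄̄ − A₂·R̄ = 27.5857 − 0.337 × 5.4000 = 25.7659

25.77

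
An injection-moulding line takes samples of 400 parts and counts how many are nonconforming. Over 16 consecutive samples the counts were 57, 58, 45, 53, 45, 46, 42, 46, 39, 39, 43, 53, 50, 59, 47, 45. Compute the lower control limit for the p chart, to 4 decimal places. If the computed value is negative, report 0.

p̄ = Σdᵢ / (k·n) = 767 / (16 × 400) = 0.11984
LCL = p̄ − 3·√(p̄(1−p̄)/n) = 0.11984 − 3 × 0.01624 = 0.07113

0.0711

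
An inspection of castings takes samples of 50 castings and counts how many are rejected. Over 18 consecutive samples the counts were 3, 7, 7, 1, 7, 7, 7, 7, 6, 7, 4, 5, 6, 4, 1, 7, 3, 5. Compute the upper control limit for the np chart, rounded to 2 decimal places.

11.71

p̄ = Σdᵢ / (k·n) = 94 / (18 × 50) = 0.10444
UCL = np̄ + 3·√(np̄(1−p̄)) = 5.2222 + 3 × √(5.2222×0.89556) = 5.2222 + 3 × 2.1626 = 11.7100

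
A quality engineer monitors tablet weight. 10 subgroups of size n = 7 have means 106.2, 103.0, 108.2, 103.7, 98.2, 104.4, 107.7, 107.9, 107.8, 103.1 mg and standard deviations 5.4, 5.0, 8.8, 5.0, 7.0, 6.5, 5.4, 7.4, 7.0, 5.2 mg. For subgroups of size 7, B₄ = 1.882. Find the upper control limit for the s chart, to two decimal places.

s̄ = (5.4 + 5.0 + 8.8 + 5.0 + 7.0 + 6.5 + 5.4 + 7.4 + 7.0 + 5.2) / 10 = 6.2700
UCL_s = B₄·s̄ = 1.882 × 6.2700 = 11.8001

11.80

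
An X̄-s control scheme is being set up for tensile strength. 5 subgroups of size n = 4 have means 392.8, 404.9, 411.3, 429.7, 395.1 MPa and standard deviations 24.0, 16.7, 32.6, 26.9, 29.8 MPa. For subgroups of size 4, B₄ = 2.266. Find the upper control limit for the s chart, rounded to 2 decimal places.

s̄ = (24.0 + 16.7 + 32.6 + 26.9 + 29.8) / 5 = 26.0000
UCL_s = B₄·s̄ = 2.266 × 26.0000 = 58.9160

58.92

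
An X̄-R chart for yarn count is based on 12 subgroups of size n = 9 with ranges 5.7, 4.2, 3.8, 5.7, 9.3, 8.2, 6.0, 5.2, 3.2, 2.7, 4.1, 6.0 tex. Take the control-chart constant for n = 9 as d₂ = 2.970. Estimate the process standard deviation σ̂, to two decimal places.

1.80

R̄ = (5.7 + 4.2 + 3.8 + 5.7 + 9.3 + 8.2 + 6.0 + 5.2 + 3.2 + 2.7 + 4.1 + 6.0) / 12 = 5.3417
σ̂ = R̄ / d₂ = 5.3417 / 2.970 = 1.7985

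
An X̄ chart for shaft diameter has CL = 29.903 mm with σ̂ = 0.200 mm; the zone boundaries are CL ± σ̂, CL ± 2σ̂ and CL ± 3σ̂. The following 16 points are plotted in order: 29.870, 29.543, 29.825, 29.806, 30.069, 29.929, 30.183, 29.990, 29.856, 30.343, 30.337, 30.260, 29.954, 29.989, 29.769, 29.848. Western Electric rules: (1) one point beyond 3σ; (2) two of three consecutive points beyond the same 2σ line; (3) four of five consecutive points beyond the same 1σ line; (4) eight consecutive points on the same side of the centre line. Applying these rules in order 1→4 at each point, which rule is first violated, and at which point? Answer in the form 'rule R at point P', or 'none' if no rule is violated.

Zone of each point (C = within 1σ̂, B = 1σ̂–2σ̂, A = 2σ̂–3σ̂, * = beyond 3σ̂; sign = side of CL): 1:-C, 2:-B, 3:-C, 4:-C, 5:+C, 6:+C, 7:+B, 8:+C, 9:-C, 10:+A, 11:+A, 12:+B, 13:+C, 14:+C, 15:-C, 16:-C
Rule 2 (two of three consecutive points beyond the same 2σ limit) is satisfied at point 11.

rule 2 at point 11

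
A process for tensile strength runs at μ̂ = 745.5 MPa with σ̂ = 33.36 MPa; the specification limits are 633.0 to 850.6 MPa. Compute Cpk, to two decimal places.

1.05

Cpu = (USL − μ̂) / (3σ̂) = (850.6 − 745.5) / (3 × 33.36) = 1.0502; Cpl = (μ̂ − LSL) / (3σ̂) = (745.5 − 633.0) / (3 × 33.36) = 1.1241; Cpk = min(Cpu, Cpl) = 1.0502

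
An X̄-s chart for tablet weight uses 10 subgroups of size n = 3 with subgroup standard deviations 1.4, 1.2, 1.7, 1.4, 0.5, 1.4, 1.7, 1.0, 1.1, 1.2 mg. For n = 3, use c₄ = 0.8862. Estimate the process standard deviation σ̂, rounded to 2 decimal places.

1.42

s̄ = (1.4 + 1.2 + 1.7 + 1.4 + 0.5 + 1.4 + 1.7 + 1.0 + 1.1 + 1.2) / 10 = 1.2600
σ̂ = s̄ / c₄ = 1.2600 / 0.8862 = 1.4218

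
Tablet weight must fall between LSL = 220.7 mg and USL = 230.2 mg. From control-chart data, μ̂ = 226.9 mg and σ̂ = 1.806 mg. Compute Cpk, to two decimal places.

0.61

Cpu = (USL − μ̂) / (3σ̂) = (230.2 − 226.9) / (3 × 1.806) = 0.6091; Cpl = (μ̂ − LSL) / (3σ̂) = (226.9 − 220.7) / (3 × 1.806) = 1.1443; Cpk = min(Cpu, Cpl) = 0.6091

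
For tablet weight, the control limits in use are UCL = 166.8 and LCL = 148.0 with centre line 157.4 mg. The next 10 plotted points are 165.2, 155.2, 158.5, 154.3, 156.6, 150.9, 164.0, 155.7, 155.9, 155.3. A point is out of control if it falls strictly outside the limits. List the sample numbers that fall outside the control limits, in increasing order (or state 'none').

none

All 10 points lie within [148.0, 166.8].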